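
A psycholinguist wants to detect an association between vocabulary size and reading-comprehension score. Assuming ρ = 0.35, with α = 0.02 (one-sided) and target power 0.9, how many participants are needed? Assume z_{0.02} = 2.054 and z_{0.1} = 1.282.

n = 87

Fisher's z: C = ½·ln((1+r)/(1−r)) = ½·ln(2.0769) = 0.3654.
n = ((z_{α} + z_β)/C)² + 3.
(2.054 + 1.282) / 0.3654 = 3.336 / 0.3654 = 9.130.
n = 9.130² + 3 = 83.35 + 3 = 86.4.
Round up.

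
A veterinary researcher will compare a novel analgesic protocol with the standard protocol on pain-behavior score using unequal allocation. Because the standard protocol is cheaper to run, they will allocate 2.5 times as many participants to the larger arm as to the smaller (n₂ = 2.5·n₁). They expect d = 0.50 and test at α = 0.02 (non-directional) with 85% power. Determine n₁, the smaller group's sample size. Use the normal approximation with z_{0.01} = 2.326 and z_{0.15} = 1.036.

With allocation ratio k = n₂/n₁ = 2.5, Var(x̄₁−x̄₂) = σ²(1/n₁ + 1/(k·n₁)) = σ²·(k+1)/(k·n₁).
So n₁ = (1 + 1/k)·((z_{α/2} + z_β)/d)² = 1.400 × (3.362/0.50)².
n₁ = 1.400 × 45.21 = 63.3.
Round up: n₁ = 64, giving n₂ = 2.5 × 64 = 160.

n₁ = 64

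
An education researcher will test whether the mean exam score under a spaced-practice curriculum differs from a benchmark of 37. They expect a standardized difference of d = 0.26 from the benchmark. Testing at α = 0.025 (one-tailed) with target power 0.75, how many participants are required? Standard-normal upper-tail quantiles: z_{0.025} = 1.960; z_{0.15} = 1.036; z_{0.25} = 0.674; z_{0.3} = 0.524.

For a one-sample test: n = ((z_{α} + z_β) / d)².
z_{α} + z_β = 1.960 + 0.674 = 2.634.
n = (2.634 / 0.26)² = 10.131² = 102.63.
Round up.

n = 103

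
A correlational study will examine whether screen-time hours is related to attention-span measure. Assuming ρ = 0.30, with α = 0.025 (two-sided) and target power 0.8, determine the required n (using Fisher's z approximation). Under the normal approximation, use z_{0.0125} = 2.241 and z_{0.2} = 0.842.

n = 103

Fisher's z: C = ½·ln((1+r)/(1−r)) = ½·ln(1.8571) = 0.3095.
n = ((z_{α/2} + z_β)/C)² + 3.
(2.241 + 0.842) / 0.3095 = 3.083 / 0.3095 = 9.961.
n = 9.961² + 3 = 99.23 + 3 = 102.2.
Round up.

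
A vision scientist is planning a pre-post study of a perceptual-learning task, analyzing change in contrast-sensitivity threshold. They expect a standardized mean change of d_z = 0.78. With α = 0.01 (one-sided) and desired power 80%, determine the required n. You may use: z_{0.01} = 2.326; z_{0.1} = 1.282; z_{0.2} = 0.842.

For a paired (one-sample on differences) test: n = ((z_{α} + z_β) / d)².
z_{α} + z_β = 2.326 + 0.842 = 3.168.
n = (3.168 / 0.78)² = 4.062² = 16.50.
Round up.

n = 17 pairs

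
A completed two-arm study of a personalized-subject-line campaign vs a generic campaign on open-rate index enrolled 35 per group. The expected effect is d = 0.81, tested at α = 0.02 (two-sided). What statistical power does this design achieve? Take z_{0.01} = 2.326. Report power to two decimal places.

power ≈ 0.86

For two equal groups, power = Φ(d·√(n/2) − z_{α/2}).
d·√(n/2) = 0.81 × √(35/2) = 0.81 × 4.183 = 3.388.
z_β = 3.388 − 2.326 = 1.062.
Power = Φ(1.062) = 0.856.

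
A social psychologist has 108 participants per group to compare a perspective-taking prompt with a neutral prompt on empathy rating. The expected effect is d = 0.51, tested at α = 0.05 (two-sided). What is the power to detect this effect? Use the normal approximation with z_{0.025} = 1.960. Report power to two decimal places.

power ≈ 0.96

For two equal groups, power = Φ(d·√(n/2) − z_{α/2}).
d·√(n/2) = 0.51 × √(108/2) = 0.51 × 7.348 = 3.748.
z_β = 3.748 − 1.960 = 1.788.
Power = Φ(1.788) = 0.963.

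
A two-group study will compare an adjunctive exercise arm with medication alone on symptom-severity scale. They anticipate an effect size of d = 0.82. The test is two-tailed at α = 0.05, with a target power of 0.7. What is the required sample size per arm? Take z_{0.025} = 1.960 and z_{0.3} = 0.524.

n = 19 per group

For two independent groups with equal n: n = 2·((z_{α/2} + z_β) / d)².
z_{α/2} + z_β = 1.960 + 0.524 = 2.484.
n = 2 × (2.484 / 0.82)² = 2 × 3.029² = 2 × 9.18 = 18.4.
Round up to the next whole participant.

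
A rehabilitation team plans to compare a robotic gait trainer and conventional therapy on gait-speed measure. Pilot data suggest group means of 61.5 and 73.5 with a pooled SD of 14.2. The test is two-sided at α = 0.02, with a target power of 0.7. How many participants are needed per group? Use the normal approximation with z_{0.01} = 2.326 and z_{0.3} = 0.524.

Cohen's d = |M₁ − M₂| / SD_pooled = |61.5 − 73.5| / 14.2 = 12.0 / 14.2 = 0.845.
For two independent groups with equal n: n = 2·((z_{α/2} + z_β) / d)².
z_{α/2} + z_β = 2.326 + 0.524 = 2.850.
n = 2 × (2.850 / 0.845)² = 2 × 3.373² = 2 × 11.38 = 22.8.
Round up to the next whole participant.

n = 23 per group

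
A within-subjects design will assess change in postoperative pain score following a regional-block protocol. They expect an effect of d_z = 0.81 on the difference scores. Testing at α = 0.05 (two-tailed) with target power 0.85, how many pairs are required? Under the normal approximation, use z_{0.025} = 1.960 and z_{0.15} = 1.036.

For a paired (one-sample on differences) test: n = ((z_{α/2} + z_β) / d)².
z_{α/2} + z_β = 1.960 + 1.036 = 2.996.
n = (2.996 / 0.81)² = 3.699² = 13.68.
Round up.

n = 14 pairs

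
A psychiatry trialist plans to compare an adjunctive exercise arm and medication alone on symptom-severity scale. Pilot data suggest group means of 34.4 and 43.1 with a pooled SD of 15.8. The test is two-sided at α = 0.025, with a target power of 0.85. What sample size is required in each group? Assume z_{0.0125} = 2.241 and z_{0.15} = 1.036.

Cohen's d = |M₁ − M₂| / SD_pooled = |34.4 − 43.1| / 15.8 = 8.7 / 15.8 = 0.551.
For two independent groups with equal n: n = 2·((z_{α/2} + z_β) / d)².
z_{α/2} + z_β = 2.241 + 1.036 = 3.277.
n = 2 × (3.277 / 0.551)² = 2 × 5.947² = 2 × 35.37 = 70.7.
Round up to the next whole participant.

n = 71 per group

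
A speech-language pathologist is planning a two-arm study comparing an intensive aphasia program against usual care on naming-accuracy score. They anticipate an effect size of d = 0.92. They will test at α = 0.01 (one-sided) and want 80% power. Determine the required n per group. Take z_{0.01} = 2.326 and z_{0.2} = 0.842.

For two independent groups with equal n: n = 2·((z_{α} + z_β) / d)².
z_{α} + z_β = 2.326 + 0.842 = 3.168.
n = 2 × (3.168 / 0.92)² = 2 × 3.443² = 2 × 11.86 = 23.7.
Round up to the next whole participant.

n = 24 per group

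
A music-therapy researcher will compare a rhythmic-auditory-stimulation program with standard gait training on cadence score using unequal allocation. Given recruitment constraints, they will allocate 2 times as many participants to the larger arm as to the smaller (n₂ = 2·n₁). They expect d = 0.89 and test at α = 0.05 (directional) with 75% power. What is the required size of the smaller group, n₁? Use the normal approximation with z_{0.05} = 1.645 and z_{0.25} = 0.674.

With allocation ratio k = n₂/n₁ = 2, Var(x̄₁−x̄₂) = σ²(1/n₁ + 1/(k·n₁)) = σ²·(k+1)/(k·n₁).
So n₁ = (1 + 1/k)·((z_{α} + z_β)/d)² = 1.500 × (2.319/0.89)².
n₁ = 1.500 × 6.79 = 10.2.
Round up: n₁ = 11, giving n₂ = 2 × 11 = 22.

n₁ = 11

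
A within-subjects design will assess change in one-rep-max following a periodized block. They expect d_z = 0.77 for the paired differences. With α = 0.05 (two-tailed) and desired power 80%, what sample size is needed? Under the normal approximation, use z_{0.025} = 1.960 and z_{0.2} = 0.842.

For a paired (one-sample on differences) test: n = ((z_{α/2} + z_β) / d)².
z_{α/2} + z_β = 1.960 + 0.842 = 2.802.
n = (2.802 / 0.77)² = 3.639² = 13.24.
Round up.

n = 14 pairs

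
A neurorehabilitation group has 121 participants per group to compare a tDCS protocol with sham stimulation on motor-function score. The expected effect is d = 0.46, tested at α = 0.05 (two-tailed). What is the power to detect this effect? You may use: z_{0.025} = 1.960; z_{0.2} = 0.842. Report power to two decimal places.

power ≈ 0.95

For two equal groups, power = Φ(d·√(n/2) − z_{α/2}).
d·√(n/2) = 0.46 × √(121/2) = 0.46 × 7.778 = 3.578.
z_β = 3.578 − 1.960 = 1.618.
Power = Φ(1.618) = 0.947.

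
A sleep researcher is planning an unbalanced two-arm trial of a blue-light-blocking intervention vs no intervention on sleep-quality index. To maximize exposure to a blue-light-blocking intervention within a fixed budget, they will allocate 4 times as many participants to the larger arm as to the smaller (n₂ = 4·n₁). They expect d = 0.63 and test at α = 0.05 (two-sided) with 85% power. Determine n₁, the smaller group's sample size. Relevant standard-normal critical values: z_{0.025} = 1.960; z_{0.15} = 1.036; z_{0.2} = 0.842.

n₁ = 29

With allocation ratio k = n₂/n₁ = 4, Var(x̄₁−x̄₂) = σ²(1/n₁ + 1/(k·n₁)) = σ²·(k+1)/(k·n₁).
So n₁ = (1 + 1/k)·((z_{α/2} + z_β)/d)² = 1.250 × (2.996/0.63)².
n₁ = 1.250 × 22.62 = 28.3.
Round up: n₁ = 29, giving n₂ = 4 × 29 = 116.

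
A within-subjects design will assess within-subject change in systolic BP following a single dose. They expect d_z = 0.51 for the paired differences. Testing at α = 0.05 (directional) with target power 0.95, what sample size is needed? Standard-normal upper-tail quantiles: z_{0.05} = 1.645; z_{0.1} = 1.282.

For a paired (one-sample on differences) test: n = ((z_{α} + z_β) / d)².
z_{α} + z_β = 1.645 + 1.645 = 3.290.
n = (3.290 / 0.51)² = 6.451² = 41.62.
Round up.

n = 42 pairs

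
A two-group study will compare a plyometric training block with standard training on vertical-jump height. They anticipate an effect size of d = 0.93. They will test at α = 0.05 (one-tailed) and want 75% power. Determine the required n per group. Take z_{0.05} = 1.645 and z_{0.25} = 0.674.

n = 13 per group

For two independent groups with equal n: n = 2·((z_{α} + z_β) / d)².
z_{α} + z_β = 1.645 + 0.674 = 2.319.
n = 2 × (2.319 / 0.93)² = 2 × 2.494² = 2 × 6.22 = 12.4.
Round up to the next whole participant.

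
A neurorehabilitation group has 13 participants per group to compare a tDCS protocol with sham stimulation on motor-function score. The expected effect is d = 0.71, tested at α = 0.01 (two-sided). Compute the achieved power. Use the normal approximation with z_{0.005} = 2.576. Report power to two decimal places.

power ≈ 0.22

For two equal groups, power = Φ(d·√(n/2) − z_{α/2}).
d·√(n/2) = 0.71 × √(13/2) = 0.71 × 2.550 = 1.810.
z_β = 1.810 − 2.576 = -0.766.
Power = Φ(-0.766) = 0.222.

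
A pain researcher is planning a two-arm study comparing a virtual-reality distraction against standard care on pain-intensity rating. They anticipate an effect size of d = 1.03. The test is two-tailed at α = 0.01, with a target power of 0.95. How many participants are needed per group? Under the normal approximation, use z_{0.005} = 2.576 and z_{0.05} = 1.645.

n = 34 per group

For two independent groups with equal n: n = 2·((z_{α/2} + z_β) / d)².
z_{α/2} + z_β = 2.576 + 1.645 = 4.221.
n = 2 × (4.221 / 1.03)² = 2 × 4.098² = 2 × 16.79 = 33.6.
Round up to the next whole participant.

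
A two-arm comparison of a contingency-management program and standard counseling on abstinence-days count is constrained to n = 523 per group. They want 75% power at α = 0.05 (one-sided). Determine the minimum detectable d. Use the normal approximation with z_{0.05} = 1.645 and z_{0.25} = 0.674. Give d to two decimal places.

For two independent groups of n = 523 each: d_min = (z_{α} + z_β)·√(2/n).
z-sum = 1.645 + 0.674 = 2.319.
d_min = 2.319 × √(2/523) = 2.319 × 0.0618 = 0.143.

d_min ≈ 0.14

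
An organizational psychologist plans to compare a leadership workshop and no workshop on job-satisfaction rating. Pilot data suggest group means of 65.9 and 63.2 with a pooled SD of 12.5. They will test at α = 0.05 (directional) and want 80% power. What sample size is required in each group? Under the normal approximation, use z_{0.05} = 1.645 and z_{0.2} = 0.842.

Cohen's d = |M₁ − M₂| / SD_pooled = |65.9 − 63.2| / 12.5 = 2.7 / 12.5 = 0.216.
For two independent groups with equal n: n = 2·((z_{α} + z_β) / d)².
z_{α} + z_β = 1.645 + 0.842 = 2.487.
n = 2 × (2.487 / 0.216)² = 2 × 11.514² = 2 × 132.57 = 265.1.
Round up to the next whole participant.

n = 266 per group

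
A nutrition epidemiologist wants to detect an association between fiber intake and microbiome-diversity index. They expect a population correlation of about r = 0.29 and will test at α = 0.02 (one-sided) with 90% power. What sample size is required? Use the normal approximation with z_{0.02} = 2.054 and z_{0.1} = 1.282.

Fisher's z: C = ½·ln((1+r)/(1−r)) = ½·ln(1.8169) = 0.2986.
n = ((z_{α} + z_β)/C)² + 3.
(2.054 + 1.282) / 0.2986 = 3.336 / 0.2986 = 11.172.
n = 11.172² + 3 = 124.82 + 3 = 127.8.
Round up.

n = 128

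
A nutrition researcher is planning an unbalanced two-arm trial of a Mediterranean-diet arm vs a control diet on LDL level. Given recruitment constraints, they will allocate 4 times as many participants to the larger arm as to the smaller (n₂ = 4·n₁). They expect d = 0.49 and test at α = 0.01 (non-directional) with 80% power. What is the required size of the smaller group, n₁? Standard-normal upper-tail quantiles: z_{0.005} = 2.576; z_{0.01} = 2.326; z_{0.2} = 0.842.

With allocation ratio k = n₂/n₁ = 4, Var(x̄₁−x̄₂) = σ²(1/n₁ + 1/(k·n₁)) = σ²·(k+1)/(k·n₁).
So n₁ = (1 + 1/k)·((z_{α/2} + z_β)/d)² = 1.250 × (3.418/0.49)².
n₁ = 1.250 × 48.66 = 60.8.
Round up: n₁ = 61, giving n₂ = 4 × 61 = 244.

n₁ = 61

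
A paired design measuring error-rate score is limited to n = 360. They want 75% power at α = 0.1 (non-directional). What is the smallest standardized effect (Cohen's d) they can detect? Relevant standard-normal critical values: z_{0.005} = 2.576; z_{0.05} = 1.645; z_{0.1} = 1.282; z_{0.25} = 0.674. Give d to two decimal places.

For a single sample (or paired design) of n = 360: d_min = (z_{α/2} + z_β)/√n.
z-sum = 1.645 + 0.674 = 2.319.
d_min = 2.319 / √360 = 2.319 / 18.974 = 0.122.

d_min ≈ 0.12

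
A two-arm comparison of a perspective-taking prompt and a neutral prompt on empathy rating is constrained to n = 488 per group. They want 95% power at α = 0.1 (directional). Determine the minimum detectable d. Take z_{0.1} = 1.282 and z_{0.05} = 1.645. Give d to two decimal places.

d_min ≈ 0.19

For two independent groups of n = 488 each: d_min = (z_{α} + z_β)·√(2/n).
z-sum = 1.282 + 1.645 = 2.927.
d_min = 2.927 × √(2/488) = 2.927 × 0.0640 = 0.187.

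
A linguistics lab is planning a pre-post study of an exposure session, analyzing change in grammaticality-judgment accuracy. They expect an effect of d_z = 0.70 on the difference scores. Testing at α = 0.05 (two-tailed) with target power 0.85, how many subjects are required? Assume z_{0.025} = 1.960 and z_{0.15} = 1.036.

For a paired (one-sample on differences) test: n = ((z_{α/2} + z_β) / d)².
z_{α/2} + z_β = 1.960 + 1.036 = 2.996.
n = (2.996 / 0.70)² = 4.280² = 18.32.
Round up.

n = 19 pairs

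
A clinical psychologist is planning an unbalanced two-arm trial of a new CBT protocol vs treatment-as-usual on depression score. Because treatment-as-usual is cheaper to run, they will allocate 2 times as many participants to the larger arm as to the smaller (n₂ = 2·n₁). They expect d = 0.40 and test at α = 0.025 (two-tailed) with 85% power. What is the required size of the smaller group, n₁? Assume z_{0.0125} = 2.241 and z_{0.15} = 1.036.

n₁ = 101

With allocation ratio k = n₂/n₁ = 2, Var(x̄₁−x̄₂) = σ²(1/n₁ + 1/(k·n₁)) = σ²·(k+1)/(k·n₁).
So n₁ = (1 + 1/k)·((z_{α/2} + z_β)/d)² = 1.500 × (3.277/0.40)².
n₁ = 1.500 × 67.12 = 100.7.
Round up: n₁ = 101, giving n₂ = 2 × 101 = 202.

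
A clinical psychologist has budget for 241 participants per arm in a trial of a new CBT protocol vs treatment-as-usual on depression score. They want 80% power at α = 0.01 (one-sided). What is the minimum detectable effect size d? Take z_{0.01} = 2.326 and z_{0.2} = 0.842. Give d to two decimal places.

d_min ≈ 0.29

For two independent groups of n = 241 each: d_min = (z_{α} + z_β)·√(2/n).
z-sum = 2.326 + 0.842 = 3.168.
d_min = 3.168 × √(2/241) = 3.168 × 0.0911 = 0.289.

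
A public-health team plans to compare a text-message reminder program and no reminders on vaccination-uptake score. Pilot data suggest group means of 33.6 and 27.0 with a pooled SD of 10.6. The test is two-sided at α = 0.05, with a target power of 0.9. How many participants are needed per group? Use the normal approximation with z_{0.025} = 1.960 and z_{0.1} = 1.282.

n = 55 per group

Cohen's d = |M₁ − M₂| / SD_pooled = |33.6 − 27.0| / 10.6 = 6.6 / 10.6 = 0.623.
For two independent groups with equal n: n = 2·((z_{α/2} + z_β) / d)².
z_{α/2} + z_β = 1.960 + 1.282 = 3.242.
n = 2 × (3.242 / 0.623)² = 2 × 5.204² = 2 × 27.08 = 54.2.
Round up to the next whole participant.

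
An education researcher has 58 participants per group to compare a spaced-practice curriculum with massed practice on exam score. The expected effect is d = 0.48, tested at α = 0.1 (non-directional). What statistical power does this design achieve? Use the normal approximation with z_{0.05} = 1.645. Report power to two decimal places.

For two equal groups, power = Φ(d·√(n/2) − z_{α/2}).
d·√(n/2) = 0.48 × √(58/2) = 0.48 × 5.385 = 2.585.
z_β = 2.585 − 1.645 = 0.940.
Power = Φ(0.940) = 0.826.

power ≈ 0.83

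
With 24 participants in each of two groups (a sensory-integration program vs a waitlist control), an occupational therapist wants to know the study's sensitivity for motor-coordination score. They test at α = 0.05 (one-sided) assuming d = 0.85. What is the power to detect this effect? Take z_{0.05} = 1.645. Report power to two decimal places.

For two equal groups, power = Φ(d·√(n/2) − z_{α}).
d·√(n/2) = 0.85 × √(24/2) = 0.85 × 3.464 = 2.944.
z_β = 2.944 − 1.645 = 1.299.
Power = Φ(1.299) = 0.903.

power ≈ 0.90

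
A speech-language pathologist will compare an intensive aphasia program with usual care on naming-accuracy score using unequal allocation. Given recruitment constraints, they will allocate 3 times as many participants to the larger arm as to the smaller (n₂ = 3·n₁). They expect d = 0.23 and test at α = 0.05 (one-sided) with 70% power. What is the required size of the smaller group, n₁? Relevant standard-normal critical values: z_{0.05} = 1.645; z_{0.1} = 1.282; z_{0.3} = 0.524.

With allocation ratio k = n₂/n₁ = 3, Var(x̄₁−x̄₂) = σ²(1/n₁ + 1/(k·n₁)) = σ²·(k+1)/(k·n₁).
So n₁ = (1 + 1/k)·((z_{α} + z_β)/d)² = 1.333 × (2.169/0.23)².
n₁ = 1.333 × 88.93 = 118.6.
Round up: n₁ = 119, giving n₂ = 3 × 119 = 357.

n₁ = 119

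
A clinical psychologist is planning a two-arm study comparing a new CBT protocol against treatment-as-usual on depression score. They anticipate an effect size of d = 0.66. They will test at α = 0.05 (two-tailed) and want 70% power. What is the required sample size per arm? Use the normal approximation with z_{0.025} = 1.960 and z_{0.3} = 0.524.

n = 29 per group

For two independent groups with equal n: n = 2·((z_{α/2} + z_β) / d)².
z_{α/2} + z_β = 1.960 + 0.524 = 2.484.
n = 2 × (2.484 / 0.66)² = 2 × 3.764² = 2 × 14.16 = 28.3.
Round up to the next whole participant.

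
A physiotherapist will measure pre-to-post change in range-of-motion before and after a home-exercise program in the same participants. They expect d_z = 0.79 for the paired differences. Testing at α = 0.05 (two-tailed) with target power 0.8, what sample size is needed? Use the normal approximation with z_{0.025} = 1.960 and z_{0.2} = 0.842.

For a paired (one-sample on differences) test: n = ((z_{α/2} + z_β) / d)².
z_{α/2} + z_β = 1.960 + 0.842 = 2.802.
n = (2.802 / 0.79)² = 3.547² = 12.58.
Round up.

n = 13 pairs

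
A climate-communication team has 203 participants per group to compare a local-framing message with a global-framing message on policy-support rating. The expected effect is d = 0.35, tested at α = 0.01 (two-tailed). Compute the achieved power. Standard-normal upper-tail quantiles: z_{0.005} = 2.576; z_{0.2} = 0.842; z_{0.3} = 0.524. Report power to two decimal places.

power ≈ 0.83

For two equal groups, power = Φ(d·√(n/2) − z_{α/2}).
d·√(n/2) = 0.35 × √(203/2) = 0.35 × 10.075 = 3.526.
z_β = 3.526 − 2.576 = 0.950.
Power = Φ(0.950) = 0.829.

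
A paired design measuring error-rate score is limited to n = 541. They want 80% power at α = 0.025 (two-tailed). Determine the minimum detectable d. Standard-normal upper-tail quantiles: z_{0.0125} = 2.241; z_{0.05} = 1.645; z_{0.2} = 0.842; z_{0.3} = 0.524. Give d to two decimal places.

For a single sample (or paired design) of n = 541: d_min = (z_{α/2} + z_β)/√n.
z-sum = 2.241 + 0.842 = 3.083.
d_min = 3.083 / √541 = 3.083 / 23.259 = 0.133.

d_min ≈ 0.13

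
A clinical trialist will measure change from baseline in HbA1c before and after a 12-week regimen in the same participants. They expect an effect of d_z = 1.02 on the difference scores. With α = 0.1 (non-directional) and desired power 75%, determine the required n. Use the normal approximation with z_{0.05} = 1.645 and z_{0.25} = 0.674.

For a paired (one-sample on differences) test: n = ((z_{α/2} + z_β) / d)².
z_{α/2} + z_β = 1.645 + 0.674 = 2.319.
n = (2.319 / 1.02)² = 2.274² = 5.17.
Round up.

n = 6 pairs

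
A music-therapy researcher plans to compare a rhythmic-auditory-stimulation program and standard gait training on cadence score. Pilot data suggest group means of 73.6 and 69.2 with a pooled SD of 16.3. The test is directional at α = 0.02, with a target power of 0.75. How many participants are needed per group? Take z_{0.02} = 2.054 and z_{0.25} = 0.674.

n = 205 per group

Cohen's d = |M₁ − M₂| / SD_pooled = |73.6 − 69.2| / 16.3 = 4.4 / 16.3 = 0.270.
For two independent groups with equal n: n = 2·((z_{α} + z_β) / d)².
z_{α} + z_β = 2.054 + 0.674 = 2.728.
n = 2 × (2.728 / 0.270)² = 2 × 10.104² = 2 × 102.08 = 204.2.
Round up to the next whole participant.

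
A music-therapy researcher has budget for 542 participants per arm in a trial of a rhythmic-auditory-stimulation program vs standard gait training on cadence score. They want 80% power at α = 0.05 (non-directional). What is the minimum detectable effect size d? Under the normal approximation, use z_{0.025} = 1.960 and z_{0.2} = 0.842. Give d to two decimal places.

For two independent groups of n = 542 each: d_min = (z_{α/2} + z_β)·√(2/n).
z-sum = 1.960 + 0.842 = 2.802.
d_min = 2.802 × √(2/542) = 2.802 × 0.0607 = 0.170.

d_min ≈ 0.17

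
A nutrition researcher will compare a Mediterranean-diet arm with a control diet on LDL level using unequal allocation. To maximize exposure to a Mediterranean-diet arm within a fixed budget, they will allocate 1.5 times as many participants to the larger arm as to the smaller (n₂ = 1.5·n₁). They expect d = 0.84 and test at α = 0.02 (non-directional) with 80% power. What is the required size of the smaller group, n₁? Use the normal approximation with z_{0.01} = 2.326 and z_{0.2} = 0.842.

With allocation ratio k = n₂/n₁ = 1.5, Var(x̄₁−x̄₂) = σ²(1/n₁ + 1/(k·n₁)) = σ²·(k+1)/(k·n₁).
So n₁ = (1 + 1/k)·((z_{α/2} + z_β)/d)² = 1.667 × (3.168/0.84)².
n₁ = 1.667 × 14.22 = 23.7.
Round up: n₁ = 24, giving n₂ = 1.5 × 24 = 36.

n₁ = 24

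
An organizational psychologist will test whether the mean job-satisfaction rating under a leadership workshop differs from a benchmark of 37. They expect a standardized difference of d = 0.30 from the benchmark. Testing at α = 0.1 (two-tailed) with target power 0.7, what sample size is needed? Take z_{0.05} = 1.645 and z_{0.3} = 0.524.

n = 53

For a one-sample test: n = ((z_{α/2} + z_β) / d)².
z_{α/2} + z_β = 1.645 + 0.524 = 2.169.
n = (2.169 / 0.30)² = 7.230² = 52.27.
Round up.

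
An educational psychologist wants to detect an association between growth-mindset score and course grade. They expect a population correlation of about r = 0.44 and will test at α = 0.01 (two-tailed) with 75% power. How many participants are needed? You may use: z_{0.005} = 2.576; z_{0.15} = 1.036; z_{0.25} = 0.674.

n = 51

Fisher's z: C = ½·ln((1+r)/(1−r)) = ½·ln(2.5714) = 0.4722.
n = ((z_{α/2} + z_β)/C)² + 3.
(2.576 + 0.674) / 0.4722 = 3.250 / 0.4722 = 6.883.
n = 6.883² + 3 = 47.37 + 3 = 50.4.
Round up.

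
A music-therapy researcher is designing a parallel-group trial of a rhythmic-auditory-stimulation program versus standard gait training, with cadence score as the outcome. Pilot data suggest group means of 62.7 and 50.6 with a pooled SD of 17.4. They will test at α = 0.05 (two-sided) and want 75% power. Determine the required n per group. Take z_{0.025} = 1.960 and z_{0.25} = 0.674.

Cohen's d = |M₁ − M₂| / SD_pooled = |62.7 − 50.6| / 17.4 = 12.1 / 17.4 = 0.695.
For two independent groups with equal n: n = 2·((z_{α/2} + z_β) / d)².
z_{α/2} + z_β = 1.960 + 0.674 = 2.634.
n = 2 × (2.634 / 0.695)² = 2 × 3.790² = 2 × 14.36 = 28.7.
Round up to the next whole participant.

n = 29 per group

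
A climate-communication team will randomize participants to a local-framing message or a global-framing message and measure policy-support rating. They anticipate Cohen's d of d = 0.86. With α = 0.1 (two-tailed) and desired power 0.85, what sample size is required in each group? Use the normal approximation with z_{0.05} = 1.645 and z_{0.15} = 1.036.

n = 20 per group

For two independent groups with equal n: n = 2·((z_{α/2} + z_β) / d)².
z_{α/2} + z_β = 1.645 + 1.036 = 2.681.
n = 2 × (2.681 / 0.86)² = 2 × 3.117² = 2 × 9.72 = 19.4.
Round up to the next whole participant.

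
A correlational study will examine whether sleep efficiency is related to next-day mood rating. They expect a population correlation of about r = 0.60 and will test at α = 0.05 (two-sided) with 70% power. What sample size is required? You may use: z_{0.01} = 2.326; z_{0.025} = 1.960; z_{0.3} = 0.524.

n = 16

Fisher's z: C = ½·ln((1+r)/(1−r)) = ½·ln(4.0000) = 0.6931.
n = ((z_{α/2} + z_β)/C)² + 3.
(1.960 + 0.524) / 0.6931 = 2.484 / 0.6931 = 3.584.
n = 3.584² + 3 = 12.84 + 3 = 15.8.
Round up.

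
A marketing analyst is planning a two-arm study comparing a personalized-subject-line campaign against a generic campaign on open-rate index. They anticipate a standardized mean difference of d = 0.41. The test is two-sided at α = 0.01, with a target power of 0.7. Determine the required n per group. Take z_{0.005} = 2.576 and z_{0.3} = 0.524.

For two independent groups with equal n: n = 2·((z_{α/2} + z_β) / d)².
z_{α/2} + z_β = 2.576 + 0.524 = 3.100.
n = 2 × (3.100 / 0.41)² = 2 × 7.561² = 2 × 57.17 = 114.3.
Round up to the next whole participant.

n = 115 per group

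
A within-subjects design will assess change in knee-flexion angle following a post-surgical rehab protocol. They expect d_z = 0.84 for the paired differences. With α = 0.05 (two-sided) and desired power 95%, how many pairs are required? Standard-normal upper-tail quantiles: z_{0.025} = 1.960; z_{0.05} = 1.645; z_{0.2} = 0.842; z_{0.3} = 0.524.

n = 19 pairs

For a paired (one-sample on differences) test: n = ((z_{α/2} + z_β) / d)².
z_{α/2} + z_β = 1.960 + 1.645 = 3.605.
n = (3.605 / 0.84)² = 4.292² = 18.42.
Round up.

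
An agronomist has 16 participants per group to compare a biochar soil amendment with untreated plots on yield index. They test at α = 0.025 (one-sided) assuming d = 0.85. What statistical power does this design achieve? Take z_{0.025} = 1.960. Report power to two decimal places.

For two equal groups, power = Φ(d·√(n/2) − z_{α}).
d·√(n/2) = 0.85 × √(16/2) = 0.85 × 2.828 = 2.404.
z_β = 2.404 − 1.960 = 0.444.
Power = Φ(0.444) = 0.672.

power ≈ 0.67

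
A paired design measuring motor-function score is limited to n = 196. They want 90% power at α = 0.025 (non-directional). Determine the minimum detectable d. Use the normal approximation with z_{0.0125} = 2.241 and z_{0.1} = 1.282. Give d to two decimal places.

For a single sample (or paired design) of n = 196: d_min = (z_{α/2} + z_β)/√n.
z-sum = 2.241 + 1.282 = 3.523.
d_min = 3.523 / √196 = 3.523 / 14.000 = 0.252.

d_min ≈ 0.25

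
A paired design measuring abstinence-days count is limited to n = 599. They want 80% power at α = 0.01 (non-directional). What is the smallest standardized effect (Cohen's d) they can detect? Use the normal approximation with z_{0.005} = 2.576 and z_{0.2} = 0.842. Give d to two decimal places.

d_min ≈ 0.14

For a single sample (or paired design) of n = 599: d_min = (z_{α/2} + z_β)/√n.
z-sum = 2.576 + 0.842 = 3.418.
d_min = 3.418 / √599 = 3.418 / 24.474 = 0.140.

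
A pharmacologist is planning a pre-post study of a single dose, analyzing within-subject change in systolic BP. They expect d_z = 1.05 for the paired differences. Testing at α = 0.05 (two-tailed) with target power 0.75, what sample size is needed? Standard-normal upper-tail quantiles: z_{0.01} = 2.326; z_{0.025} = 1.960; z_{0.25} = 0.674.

n = 7 pairs

For a paired (one-sample on differences) test: n = ((z_{α/2} + z_β) / d)².
z_{α/2} + z_β = 1.960 + 0.674 = 2.634.
n = (2.634 / 1.05)² = 2.509² = 6.29.
Round up.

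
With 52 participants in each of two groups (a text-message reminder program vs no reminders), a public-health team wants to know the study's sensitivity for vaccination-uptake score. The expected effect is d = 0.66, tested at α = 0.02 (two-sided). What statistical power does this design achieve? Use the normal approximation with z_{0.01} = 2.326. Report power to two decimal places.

For two equal groups, power = Φ(d·√(n/2) − z_{α/2}).
d·√(n/2) = 0.66 × √(52/2) = 0.66 × 5.099 = 3.365.
z_β = 3.365 − 2.326 = 1.039.
Power = Φ(1.039) = 0.851.

power ≈ 0.85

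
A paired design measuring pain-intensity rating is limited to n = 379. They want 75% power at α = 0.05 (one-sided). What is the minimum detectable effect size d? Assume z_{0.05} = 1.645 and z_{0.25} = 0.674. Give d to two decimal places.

For a single sample (or paired design) of n = 379: d_min = (z_{α} + z_β)/√n.
z-sum = 1.645 + 0.674 = 2.319.
d_min = 2.319 / √379 = 2.319 / 19.468 = 0.119.

d_min ≈ 0.12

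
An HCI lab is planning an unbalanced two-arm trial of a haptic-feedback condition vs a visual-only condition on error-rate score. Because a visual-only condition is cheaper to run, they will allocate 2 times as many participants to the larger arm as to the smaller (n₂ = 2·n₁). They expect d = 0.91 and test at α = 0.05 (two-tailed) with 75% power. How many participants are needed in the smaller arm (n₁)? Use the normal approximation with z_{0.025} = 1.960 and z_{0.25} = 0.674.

With allocation ratio k = n₂/n₁ = 2, Var(x̄₁−x̄₂) = σ²(1/n₁ + 1/(k·n₁)) = σ²·(k+1)/(k·n₁).
So n₁ = (1 + 1/k)·((z_{α/2} + z_β)/d)² = 1.500 × (2.634/0.91)².
n₁ = 1.500 × 8.38 = 12.6.
Round up: n₁ = 13, giving n₂ = 2 × 13 = 26.

n₁ = 13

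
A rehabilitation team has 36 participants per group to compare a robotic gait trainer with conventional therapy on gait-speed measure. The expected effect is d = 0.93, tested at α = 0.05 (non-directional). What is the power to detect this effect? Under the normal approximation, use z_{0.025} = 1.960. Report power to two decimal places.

power ≈ 0.98

For two equal groups, power = Φ(d·√(n/2) − z_{α/2}).
d·√(n/2) = 0.93 × √(36/2) = 0.93 × 4.243 = 3.946.
z_β = 3.946 − 1.960 = 1.986.
Power = Φ(1.986) = 0.976.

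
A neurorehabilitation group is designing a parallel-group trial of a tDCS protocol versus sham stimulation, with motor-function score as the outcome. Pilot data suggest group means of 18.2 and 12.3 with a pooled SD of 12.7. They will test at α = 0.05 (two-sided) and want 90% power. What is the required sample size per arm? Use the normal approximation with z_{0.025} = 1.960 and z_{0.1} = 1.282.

Cohen's d = |M₁ − M₂| / SD_pooled = |18.2 − 12.3| / 12.7 = 5.9 / 12.7 = 0.465.
For two independent groups with equal n: n = 2·((z_{α/2} + z_β) / d)².
z_{α/2} + z_β = 1.960 + 1.282 = 3.242.
n = 2 × (3.242 / 0.465)² = 2 × 6.972² = 2 × 48.61 = 97.2.
Round up to the next whole participant.

n = 98 per group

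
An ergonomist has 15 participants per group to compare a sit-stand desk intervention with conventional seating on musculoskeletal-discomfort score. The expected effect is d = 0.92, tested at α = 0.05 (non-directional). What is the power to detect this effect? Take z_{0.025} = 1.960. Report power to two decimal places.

For two equal groups, power = Φ(d·√(n/2) − z_{α/2}).
d·√(n/2) = 0.92 × √(15/2) = 0.92 × 2.739 = 2.520.
z_β = 2.520 − 1.960 = 0.560.
Power = Φ(0.560) = 0.712.

power ≈ 0.71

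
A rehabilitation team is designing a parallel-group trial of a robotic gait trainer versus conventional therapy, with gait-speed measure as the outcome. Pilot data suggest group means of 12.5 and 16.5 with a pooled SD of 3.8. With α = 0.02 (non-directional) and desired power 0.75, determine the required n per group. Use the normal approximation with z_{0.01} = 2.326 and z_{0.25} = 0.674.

Cohen's d = |M₁ − M₂| / SD_pooled = |12.5 − 16.5| / 3.8 = 4.0 / 3.8 = 1.053.
For two independent groups with equal n: n = 2·((z_{α/2} + z_β) / d)².
z_{α/2} + z_β = 2.326 + 0.674 = 3.000.
n = 2 × (3.000 / 1.053)² = 2 × 2.849² = 2 × 8.12 = 16.2.
Round up to the next whole participant.

n = 17 per group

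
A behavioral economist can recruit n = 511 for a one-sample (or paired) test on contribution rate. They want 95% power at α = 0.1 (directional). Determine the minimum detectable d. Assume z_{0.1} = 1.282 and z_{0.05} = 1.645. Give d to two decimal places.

For a single sample (or paired design) of n = 511: d_min = (z_{α} + z_β)/√n.
z-sum = 1.282 + 1.645 = 2.927.
d_min = 2.927 / √511 = 2.927 / 22.605 = 0.129.

d_min ≈ 0.13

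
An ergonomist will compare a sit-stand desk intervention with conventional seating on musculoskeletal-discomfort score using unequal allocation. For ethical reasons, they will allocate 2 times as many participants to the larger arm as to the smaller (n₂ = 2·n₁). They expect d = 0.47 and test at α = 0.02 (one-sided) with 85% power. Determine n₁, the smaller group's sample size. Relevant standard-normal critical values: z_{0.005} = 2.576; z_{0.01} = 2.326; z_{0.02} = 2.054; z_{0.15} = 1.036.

n₁ = 65

With allocation ratio k = n₂/n₁ = 2, Var(x̄₁−x̄₂) = σ²(1/n₁ + 1/(k·n₁)) = σ²·(k+1)/(k·n₁).
So n₁ = (1 + 1/k)·((z_{α} + z_β)/d)² = 1.500 × (3.090/0.47)².
n₁ = 1.500 × 43.22 = 64.8.
Round up: n₁ = 65, giving n₂ = 2 × 65 = 130.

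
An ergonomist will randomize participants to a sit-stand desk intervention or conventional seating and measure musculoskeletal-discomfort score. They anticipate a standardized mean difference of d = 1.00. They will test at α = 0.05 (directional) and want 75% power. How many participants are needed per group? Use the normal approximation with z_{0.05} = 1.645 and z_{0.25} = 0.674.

n = 11 per group

For two independent groups with equal n: n = 2·((z_{α} + z_β) / d)².
z_{α} + z_β = 1.645 + 0.674 = 2.319.
n = 2 × (2.319 / 1.00)² = 2 × 2.319² = 2 × 5.38 = 10.8.
Round up to the next whole participant.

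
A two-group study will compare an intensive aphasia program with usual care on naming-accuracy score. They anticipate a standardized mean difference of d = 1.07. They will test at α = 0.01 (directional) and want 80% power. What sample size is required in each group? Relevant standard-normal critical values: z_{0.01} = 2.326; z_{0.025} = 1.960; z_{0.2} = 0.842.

For two independent groups with equal n: n = 2·((z_{α} + z_β) / d)².
z_{α} + z_β = 2.326 + 0.842 = 3.168.
n = 2 × (3.168 / 1.07)² = 2 × 2.961² = 2 × 8.77 = 17.5.
Round up to the next whole participant.

n = 18 per group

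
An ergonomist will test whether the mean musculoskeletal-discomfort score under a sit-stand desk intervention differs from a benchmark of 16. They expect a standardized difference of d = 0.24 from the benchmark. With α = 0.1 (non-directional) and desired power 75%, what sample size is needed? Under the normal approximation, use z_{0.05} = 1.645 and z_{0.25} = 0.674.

n = 94

For a one-sample test: n = ((z_{α/2} + z_β) / d)².
z_{α/2} + z_β = 1.645 + 0.674 = 2.319.
n = (2.319 / 0.24)² = 9.662² = 93.36.
Round up.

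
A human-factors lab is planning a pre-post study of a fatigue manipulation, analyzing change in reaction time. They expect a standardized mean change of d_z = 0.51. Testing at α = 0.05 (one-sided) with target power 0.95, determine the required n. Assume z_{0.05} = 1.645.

n = 42 pairs

For a paired (one-sample on differences) test: n = ((z_{α} + z_β) / d)².
z_{α} + z_β = 1.645 + 1.645 = 3.290.
n = (3.290 / 0.51)² = 6.451² = 41.62.
Round up.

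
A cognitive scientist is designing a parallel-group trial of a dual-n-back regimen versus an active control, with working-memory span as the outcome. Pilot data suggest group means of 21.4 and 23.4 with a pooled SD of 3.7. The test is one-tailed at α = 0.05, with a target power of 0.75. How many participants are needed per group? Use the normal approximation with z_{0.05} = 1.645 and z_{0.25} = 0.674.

Cohen's d = |M₁ − M₂| / SD_pooled = |21.4 − 23.4| / 3.7 = 2.0 / 3.7 = 0.541.
For two independent groups with equal n: n = 2·((z_{α} + z_β) / d)².
z_{α} + z_β = 1.645 + 0.674 = 2.319.
n = 2 × (2.319 / 0.541)² = 2 × 4.287² = 2 × 18.37 = 36.7.
Round up to the next whole participant.

n = 37 per group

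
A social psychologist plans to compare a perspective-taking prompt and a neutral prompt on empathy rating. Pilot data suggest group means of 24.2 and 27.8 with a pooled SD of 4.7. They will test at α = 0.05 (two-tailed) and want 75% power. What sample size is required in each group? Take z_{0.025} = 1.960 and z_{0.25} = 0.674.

n = 24 per group

Cohen's d = |M₁ − M₂| / SD_pooled = |24.2 − 27.8| / 4.7 = 3.6 / 4.7 = 0.766.
For two independent groups with equal n: n = 2·((z_{α/2} + z_β) / d)².
z_{α/2} + z_β = 1.960 + 0.674 = 2.634.
n = 2 × (2.634 / 0.766)² = 2 × 3.439² = 2 × 11.82 = 23.6.
Round up to the next whole participant.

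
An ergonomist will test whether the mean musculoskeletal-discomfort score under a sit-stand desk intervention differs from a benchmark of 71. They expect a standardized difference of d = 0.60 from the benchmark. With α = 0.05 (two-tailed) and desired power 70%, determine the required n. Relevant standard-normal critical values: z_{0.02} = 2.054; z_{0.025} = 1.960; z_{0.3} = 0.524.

n = 18

For a one-sample test: n = ((z_{α/2} + z_β) / d)².
z_{α/2} + z_β = 1.960 + 0.524 = 2.484.
n = (2.484 / 0.60)² = 4.140² = 17.14.
Round up.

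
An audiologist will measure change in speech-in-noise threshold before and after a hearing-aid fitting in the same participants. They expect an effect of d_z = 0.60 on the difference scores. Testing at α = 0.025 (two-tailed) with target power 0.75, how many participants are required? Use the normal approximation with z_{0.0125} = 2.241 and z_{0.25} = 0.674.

For a paired (one-sample on differences) test: n = ((z_{α/2} + z_β) / d)².
z_{α/2} + z_β = 2.241 + 0.674 = 2.915.
n = (2.915 / 0.60)² = 4.858² = 23.60.
Round up.

n = 24 pairs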